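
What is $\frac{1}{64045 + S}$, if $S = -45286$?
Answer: $\frac{1}{18759} \approx 5.3308 \cdot 10^{-5}$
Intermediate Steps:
$\frac{1}{64045 + S} = \frac{1}{64045 - 45286} = \frac{1}{18759}$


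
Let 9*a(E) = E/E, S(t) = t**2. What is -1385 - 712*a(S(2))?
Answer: -13177/9 ≈ -1464.1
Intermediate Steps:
a(E) = 1/9 (a(E) = (E/E)/9 = (1/9)*1 = 1/9)
-1385 - 712*a(S(2)) = -1385 - 712*1/9 = -1385 - 712/9 = -13177/9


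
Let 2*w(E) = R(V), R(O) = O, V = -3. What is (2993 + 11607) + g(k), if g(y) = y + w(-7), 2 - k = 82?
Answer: 29037/2 ≈ 14519.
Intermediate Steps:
k = -80 (k = 2 - 1*82 = 2 - 82 = -80)
w(E) = -3/2 (w(E) = (½)*(-3) = -3/2)
g(y) = -3/2 + y (g(y) = y - 3/2 = -3/2 + y)
(2993 + 11607) + g(k) = (2993 + 11607) + (-3/2 - 80) = 14600 - 163/2 = 29037/2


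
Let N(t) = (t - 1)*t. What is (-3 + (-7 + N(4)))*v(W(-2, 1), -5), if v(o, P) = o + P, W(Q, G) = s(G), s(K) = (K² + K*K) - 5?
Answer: -16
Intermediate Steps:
N(t) = t*(-1 + t) (N(t) = (-1 + t)*t = t*(-1 + t))
s(K) = -5 + 2*K² (s(K) = (K² + K²) - 5 = 2*K² - 5 = -5 + 2*K²)
W(Q, G) = -5 + 2*G²
v(o, P) = P + o
(-3 + (-7 + N(4)))*v(W(-2, 1), -5) = (-3 + (-7 + 4*(-1 + 4)))*(-5 + (-5 + 2*1²)) = (-3 + (-7 + 4*3))*(-5 + (-5 + 2*1)) = (-3 + (-7 + 12))*(-5 + (-5 + 2)) = (-3 + 5)*(-5 - 3) = 2*(-8) = -16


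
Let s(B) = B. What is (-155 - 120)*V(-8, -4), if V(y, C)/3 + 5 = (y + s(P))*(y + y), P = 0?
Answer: -101475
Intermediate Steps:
V(y, C) = -15 + 6*y² (V(y, C) = -15 + 3*((y + 0)*(y + y)) = -15 + 3*(y*(2*y)) = -15 + 3*(2*y²) = -15 + 6*y²)
(-155 - 120)*V(-8, -4) = (-155 - 120)*(-15 + 6*(-8)²) = -275*(-15 + 6*64) = -275*(-15 + 384) = -275*369 = -101475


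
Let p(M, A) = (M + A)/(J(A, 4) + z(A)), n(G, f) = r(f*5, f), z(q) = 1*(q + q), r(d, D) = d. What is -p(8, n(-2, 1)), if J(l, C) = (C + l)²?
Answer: -⅐ ≈ -0.14286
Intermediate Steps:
z(q) = 2*q (z(q) = 1*(2*q) = 2*q)
n(G, f) = 5*f (n(G, f) = f*5 = 5*f)
p(M, A) = (A + M)/((4 + A)² + 2*A) (p(M, A) = (M + A)/((4 + A)² + 2*A) = (A + M)/((4 + A)² + 2*A))
-p(8, n(-2, 1)) = -(5*1 + 8)/((4 + 5*1)² + 2*(5*1)) = -(5 + 8)/((4 + 5)² + 2*5) = -13/(9² + 10) = -13/(81 + 10) = -13/91 = -1*⅐ = -⅐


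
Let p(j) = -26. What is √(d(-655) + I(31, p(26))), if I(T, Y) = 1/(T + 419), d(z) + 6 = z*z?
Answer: √386117102/30 ≈ 655.00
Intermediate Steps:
d(z) = -6 + z² (d(z) = -6 + z*z = -6 + z²)
I(T, Y) = 1/(419 + T)
√(d(-655) + I(31, p(26))) = √((-6 + (-655)²) + 1/(419 + 31)) = √((-6 + 429025) + 1/450) = √(429019 + 1/450) = √(193058551/450) = √386117102/30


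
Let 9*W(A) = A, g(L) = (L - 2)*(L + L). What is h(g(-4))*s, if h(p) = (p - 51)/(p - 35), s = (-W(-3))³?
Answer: -1/117 ≈ -0.0085470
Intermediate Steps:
g(L) = 2*L*(-2 + L) (g(L) = (-2 + L)*(2*L) = 2*L*(-2 + L))
W(A) = A/9
s = 1/27 (s = (-(-3)/9)³ = (-1*(-⅓))³ = (⅓)³ = 1/27 ≈ 0.037037)
h(p) = (-51 + p)/(-35 + p)
h(g(-4))*s = ((-51 + 2*(-4)*(-2 - 4))/(-35 + 2*(-4)*(-2 - 4)))*(1/27) = ((-51 + 2*(-4)*(-6))/(-35 + 2*(-4)*(-6)))*(1/27) = ((-51 + 48)/(-35 + 48))*(1/27) = (-3/13)*(1/27) = ((1/13)*(-3))*(1/27) = -3/13*1/27 = -1/117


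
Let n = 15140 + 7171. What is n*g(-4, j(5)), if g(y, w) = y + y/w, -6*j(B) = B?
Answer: 89244/5 ≈ 17849.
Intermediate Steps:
j(B) = -B/6
n = 22311
n*g(-4, j(5)) = 22311*(-4 - 4/((-⅙*5))) = 22311*(-4 - 4/(-⅚)) = 22311*(-4 - 4*(-6/5)) = 22311*(-4 + 24/5) = 22311*(⅘) = 89244/5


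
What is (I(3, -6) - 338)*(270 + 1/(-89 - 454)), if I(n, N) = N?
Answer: -50433496/543 ≈ -92879.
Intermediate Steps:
(I(3, -6) - 338)*(270 + 1/(-89 - 454)) = (-6 - 338)*(270 + 1/(-89 - 454)) = -344*(270 + 1/(-543)) = -344*(270 - 1/543) = -344*146609/543 = -50433496/543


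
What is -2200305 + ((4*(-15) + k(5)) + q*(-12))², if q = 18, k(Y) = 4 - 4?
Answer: -2124129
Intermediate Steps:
k(Y) = 0
-2200305 + ((4*(-15) + k(5)) + q*(-12))² = -2200305 + ((4*(-15) + 0) + 18*(-12))² = -2200305 + ((-60 + 0) - 216)² = -2200305 + (-60 - 216)² = -2200305 + (-276)² = -2200305 + 76176 = -2124129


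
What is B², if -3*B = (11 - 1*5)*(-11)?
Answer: 484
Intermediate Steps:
B = 22 (B = -(11 - 1*5)*(-11)/3 = -(11 - 5)*(-11)/3 = -2*(-11) = -⅓*(-66) = 22)
B² = 22² = 484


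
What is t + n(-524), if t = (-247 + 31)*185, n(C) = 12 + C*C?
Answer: 234628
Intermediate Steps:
n(C) = 12 + C²
t = -39960 (t = -216*185 = -39960)
t + n(-524) = -39960 + (12 + (-524)²) = -39960 + (12 + 274576) = -39960 + 274588 = 234628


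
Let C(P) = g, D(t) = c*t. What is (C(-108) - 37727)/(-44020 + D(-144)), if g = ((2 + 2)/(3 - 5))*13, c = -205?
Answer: 37753/14500 ≈ 2.6037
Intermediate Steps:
D(t) = -205*t
g = -26 (g = (4/(-2))*13 = (4*(-½))*13 = -2*13 = -26)
C(P) = -26
(C(-108) - 37727)/(-44020 + D(-144)) = (-26 - 37727)/(-44020 - 205*(-144)) = -37753/(-44020 + 29520) = -37753/(-14500) = -37753*(-1/14500) = 37753/14500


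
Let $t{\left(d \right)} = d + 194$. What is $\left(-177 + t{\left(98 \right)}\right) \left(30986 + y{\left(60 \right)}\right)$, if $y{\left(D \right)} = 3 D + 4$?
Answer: $3584550$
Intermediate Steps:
$t{\left(d \right)} = 194 + d$
$y{\left(D \right)} = 4 + 3 D$
$\left(-177 + t{\left(98 \right)}\right) \left(30986 + y{\left(60 \right)}\right) = \left(-177 + \left(194 + 98\right)\right) \left(30986 + \left(4 + 3 \cdot 60\right)\right) = \left(-177 + 292\right) \left(30986 + \left(4 + 180\right)\right) = 115 \left(30986 + 184\right) = 115 \cdot 31170 = 3584550$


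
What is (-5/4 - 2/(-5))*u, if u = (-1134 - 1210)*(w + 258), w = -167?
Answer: 906542/5 ≈ 1.8131e+5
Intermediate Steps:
u = -213304 (u = (-1134 - 1210)*(-167 + 258) = -2344*91 = -213304)
(-5/4 - 2/(-5))*u = (-5/4 - 2/(-5))*(-213304) = (-5*¼ - 2*(-⅕))*(-213304) = (-5/4 + ⅖)*(-213304) = -17/20*(-213304) = 906542/5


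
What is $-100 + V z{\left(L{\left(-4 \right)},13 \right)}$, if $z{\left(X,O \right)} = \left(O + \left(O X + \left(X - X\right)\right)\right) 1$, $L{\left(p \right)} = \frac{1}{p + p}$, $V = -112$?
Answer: $-1374$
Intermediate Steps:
$L{\left(p \right)} = \frac{1}{2 p}$
$z{\left(X,O \right)} = O + O X$ ($z{\left(X,O \right)} = \left(O + \left(O X + 0\right)\right) 1 = \left(O + O X\right) 1 = O + O X$)
$-100 + V z{\left(L{\left(-4 \right)},13 \right)} = -100 - 112 \cdot 13 \left(1 + \frac{1}{2 \left(-4\right)}\right) = -100 - 112 \cdot 13 \left(1 + \frac{1}{2} \left(- \frac{1}{4}\right)\right) = -100 - 112 \cdot 13 \left(1 - \frac{1}{8}\right) = -100 - 112 \cdot 13 \cdot \frac{7}{8} = -100 - 1274 = -1374$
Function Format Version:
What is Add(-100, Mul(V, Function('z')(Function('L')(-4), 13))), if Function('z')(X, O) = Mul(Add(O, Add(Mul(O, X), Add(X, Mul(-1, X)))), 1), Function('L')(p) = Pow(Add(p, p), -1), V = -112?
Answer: -1374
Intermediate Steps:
Function('L')(p) = Mul(Rational(1, 2), Pow(p, -1)) (Function('L')(p) = Pow(Mul(2, p), -1) = Mul(Rational(1, 2), Pow(p, -1)))
Function('z')(X, O) = Add(O, Mul(O, X)) (Function('z')(X, O) = Mul(Add(O, Add(Mul(O, X), 0)), 1) = Mul(Add(O, Mul(O, X)), 1) = Add(O, Mul(O, X)))
Add(-100, Mul(V, Function('z')(Function('L')(-4), 13))) = Add(-100, Mul(-112, Mul(13, Add(1, Mul(Rational(1, 2), Pow(-4, -1)))))) = Add(-100, Mul(-112, Mul(13, Add(1, Mul(Rational(1, 2), Rational(-1, 4)))))) = Add(-100, Mul(-112, Mul(13, Add(1, Rational(-1, 8))))) = Add(-100, Mul(-112, Mul(13, Rational(7, 8)))) = Add(-100, Mul(-112, Rational(91, 8))) = Add(-100, -1274) = -1374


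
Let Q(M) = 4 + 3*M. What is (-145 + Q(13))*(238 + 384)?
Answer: -63444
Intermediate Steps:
(-145 + Q(13))*(238 + 384) = (-145 + (4 + 3*13))*(238 + 384) = (-145 + (4 + 39))*622 = (-145 + 43)*622 = -102*622 = -63444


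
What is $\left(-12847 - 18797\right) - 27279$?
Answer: $-58923$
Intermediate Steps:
$\left(-12847 - 18797\right) - 27279 = -31644 - 27279 = -58923$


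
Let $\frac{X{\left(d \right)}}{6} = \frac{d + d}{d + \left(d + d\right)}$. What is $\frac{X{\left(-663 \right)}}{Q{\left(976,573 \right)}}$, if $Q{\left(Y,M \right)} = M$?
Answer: $\frac{4}{573} \approx 0.0069808$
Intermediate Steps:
$X{\left(d \right)} = 4$ ($X{\left(d \right)} = 6 \frac{d + d}{d + \left(d + d\right)} = 6 \frac{2 d}{d + 2 d} = 6 \frac{2 d}{3 d} = 6 \cdot 2 d \frac{1}{3 d} = 6 \cdot \frac{2}{3} = 4$)
$\frac{X{\left(-663 \right)}}{Q{\left(976,573 \right)}} = \frac{4}{573}$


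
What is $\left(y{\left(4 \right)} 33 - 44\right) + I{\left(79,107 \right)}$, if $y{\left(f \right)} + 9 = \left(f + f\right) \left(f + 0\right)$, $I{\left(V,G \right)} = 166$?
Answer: $881$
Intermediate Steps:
$y{\left(f \right)} = -9 + 2 f^{2}$ ($y{\left(f \right)} = -9 + \left(f + f\right) \left(f + 0\right) = -9 + 2 f f = -9 + 2 f^{2}$)
$\left(y{\left(4 \right)} 33 - 44\right) + I{\left(79,107 \right)} = \left(\left(-9 + 2 \cdot 4^{2}\right) 33 - 44\right) + 166 = \left(\left(-9 + 2 \cdot 16\right) 33 - 44\right) + 166 = \left(\left(-9 + 32\right) 33 - 44\right) + 166 = \left(23 \cdot 33 - 44\right) + 166 = \left(759 - 44\right) + 166 = 715 + 166 = 881$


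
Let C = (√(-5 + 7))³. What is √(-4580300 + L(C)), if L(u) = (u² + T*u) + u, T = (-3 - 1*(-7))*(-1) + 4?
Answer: √(-4580292 + 2*√2) ≈ 2140.2*I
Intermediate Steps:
T = 0 (T = (-3 + 7)*(-1) + 4 = 4*(-1) + 4 = -4 + 4 = 0)
C = 2*√2 (C = (√2)³ = 2*√2 ≈ 2.8284)
L(u) = u + u² (L(u) = (u² + 0*u) + u = (u² + 0) + u = u² + u = u + u²)
√(-4580300 + L(C)) = √(-4580300 + (2*√2)*(1 + 2*√2)) = √(-4580300 + 2*√2*(1 + 2*√2))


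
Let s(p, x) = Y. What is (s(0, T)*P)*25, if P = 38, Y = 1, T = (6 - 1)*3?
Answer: 950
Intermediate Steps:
T = 15 (T = 5*3 = 15)
s(p, x) = 1
(s(0, T)*P)*25 = (1*38)*25 = 38*25 = 950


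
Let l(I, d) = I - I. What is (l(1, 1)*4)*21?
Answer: 0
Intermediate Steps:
l(I, d) = 0
(l(1, 1)*4)*21 = (0*4)*21 = 0*21 = 0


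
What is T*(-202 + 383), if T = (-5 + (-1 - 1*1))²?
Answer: 8869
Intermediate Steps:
T = 49 (T = (-5 + (-1 - 1))² = (-5 - 2)² = (-7)² = 49)
T*(-202 + 383) = 49*(-202 + 383) = 49*181 = 8869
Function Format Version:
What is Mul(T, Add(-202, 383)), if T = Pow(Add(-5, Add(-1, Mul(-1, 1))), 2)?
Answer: 8869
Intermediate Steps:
T = 49 (T = Pow(Add(-5, Add(-1, -1)), 2) = Pow(Add(-5, -2), 2) = Pow(-7, 2) = 49)
Mul(T, Add(-202, 383)) = Mul(49, Add(-202, 383)) = Mul(49, 181) = 8869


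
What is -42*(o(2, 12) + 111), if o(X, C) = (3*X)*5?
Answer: -5922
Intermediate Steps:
o(X, C) = 15*X
-42*(o(2, 12) + 111) = -42*(15*2 + 111) = -42*(30 + 111) = -42*141 = -5922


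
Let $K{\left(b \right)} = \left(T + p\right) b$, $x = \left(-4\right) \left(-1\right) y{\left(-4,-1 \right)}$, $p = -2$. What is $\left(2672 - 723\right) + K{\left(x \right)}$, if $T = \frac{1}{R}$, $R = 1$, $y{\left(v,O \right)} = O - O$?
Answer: $1949$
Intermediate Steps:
$y{\left(v,O \right)} = 0$
$x = 0$ ($x = \left(-4\right) \left(-1\right) 0 = 4 \cdot 0 = 0$)
$T = 1$ ($T = 1^{-1} = 1$)
$K{\left(b \right)} = - b$ ($K{\left(b \right)} = \left(1 - 2\right) b = - b$)
$\left(2672 - 723\right) + K{\left(x \right)} = \left(2672 - 723\right) - 0 = 1949 + 0 = 1949$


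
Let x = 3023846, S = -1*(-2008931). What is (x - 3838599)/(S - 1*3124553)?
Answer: 814753/1115622 ≈ 0.73031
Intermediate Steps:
S = 2008931
(x - 3838599)/(S - 1*3124553) = (3023846 - 3838599)/(2008931 - 1*3124553) = -814753/(2008931 - 3124553) = -814753/(-1115622) = -814753*(-1/1115622) = 814753/1115622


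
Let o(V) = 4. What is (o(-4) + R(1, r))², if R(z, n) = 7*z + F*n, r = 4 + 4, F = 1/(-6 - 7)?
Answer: 18225/169 ≈ 107.84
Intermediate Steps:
F = -1/13 (F = 1/(-13) = -1/13 ≈ -0.076923)
r = 8
R(z, n) = 7*z - n/13
(o(-4) + R(1, r))² = (4 + (7*1 - 1/13*8))² = (4 + (7 - 8/13))² = (4 + 83/13)² = (135/13)² = 18225/169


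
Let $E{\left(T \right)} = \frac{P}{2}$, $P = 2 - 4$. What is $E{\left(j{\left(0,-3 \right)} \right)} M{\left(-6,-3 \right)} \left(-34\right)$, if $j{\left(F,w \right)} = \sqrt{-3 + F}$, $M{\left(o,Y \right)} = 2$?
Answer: $68$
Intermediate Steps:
$P = -2$ ($P = 2 - 4 = -2$)
$E{\left(T \right)} = -1$ ($E{\left(T \right)} = - \frac{2}{2} = \left(-2\right) \frac{1}{2} = -1$)
$E{\left(j{\left(0,-3 \right)} \right)} M{\left(-6,-3 \right)} \left(-34\right) = \left(-1\right) 2 \left(-34\right) = \left(-2\right) \left(-34\right) = 68$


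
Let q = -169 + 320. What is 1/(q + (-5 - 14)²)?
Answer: 1/512 ≈ 0.0019531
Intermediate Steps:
q = 151
1/(q + (-5 - 14)²) = 1/(151 + (-5 - 14)²) = 1/(151 + (-19)²) = 1/(151 + 361) = 1/512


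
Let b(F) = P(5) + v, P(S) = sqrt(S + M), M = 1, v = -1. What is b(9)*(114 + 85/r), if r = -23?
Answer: -2537/23 + 2537*sqrt(6)/23 ≈ 159.89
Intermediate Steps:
P(S) = sqrt(1 + S) (P(S) = sqrt(S + 1) = sqrt(1 + S))
b(F) = -1 + sqrt(6) (b(F) = sqrt(1 + 5) - 1 = sqrt(6) - 1 = -1 + sqrt(6))
b(9)*(114 + 85/r) = (-1 + sqrt(6))*(114 + 85/(-23)) = (-1 + sqrt(6))*(114 + 85*(-1/23)) = (-1 + sqrt(6))*(114 - 85/23) = (-1 + sqrt(6))*(2537/23) = -2537/23 + 2537*sqrt(6)/23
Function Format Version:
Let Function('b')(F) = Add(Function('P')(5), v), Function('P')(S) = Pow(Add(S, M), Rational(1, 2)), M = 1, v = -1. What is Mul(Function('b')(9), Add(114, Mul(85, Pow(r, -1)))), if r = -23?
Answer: Add(Rational(-2537, 23), Mul(Rational(2537, 23), Pow(6, Rational(1, 2)))) ≈ 159.89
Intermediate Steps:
Function('P')(S) = Pow(Add(1, S), Rational(1, 2)) (Function('P')(S) = Pow(Add(S, 1), Rational(1, 2)) = Pow(Add(1, S), Rational(1, 2)))
Function('b')(F) = Add(-1, Pow(6, Rational(1, 2))) (Function('b')(F) = Add(Pow(Add(1, 5), Rational(1, 2)), -1) = Add(Pow(6, Rational(1, 2)), -1) = Add(-1, Pow(6, Rational(1, 2))))
Mul(Function('b')(9), Add(114, Mul(85, Pow(r, -1)))) = Mul(Add(-1, Pow(6, Rational(1, 2))), Add(114, Mul(85, Pow(-23, -1)))) = Mul(Add(-1, Pow(6, Rational(1, 2))), Add(114, Mul(85, Rational(-1, 23)))) = Mul(Add(-1, Pow(6, Rational(1, 2))), Add(114, Rational(-85, 23))) = Mul(Add(-1, Pow(6, Rational(1, 2))), Rational(2537, 23)) = Add(Rational(-2537, 23), Mul(Rational(2537, 23), Pow(6, Rational(1, 2))))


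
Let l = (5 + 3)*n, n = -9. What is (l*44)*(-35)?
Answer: 110880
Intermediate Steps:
l = -72 (l = (5 + 3)*(-9) = 8*(-9) = -72)
(l*44)*(-35) = -72*44*(-35) = -3168*(-35) = 110880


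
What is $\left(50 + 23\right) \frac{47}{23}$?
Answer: $\frac{3431}{23} \approx 149.17$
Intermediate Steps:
$\left(50 + 23\right) \frac{47}{23} = 73 \cdot 47 \cdot \frac{1}{23} = 73 \cdot \frac{47}{23} = \frac{3431}{23}$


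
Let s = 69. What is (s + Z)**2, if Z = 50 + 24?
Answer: 20449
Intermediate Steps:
Z = 74
(s + Z)**2 = (69 + 74)**2 = 143**2 = 20449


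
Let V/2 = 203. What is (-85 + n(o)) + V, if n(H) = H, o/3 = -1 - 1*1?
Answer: 315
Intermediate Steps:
V = 406 (V = 2*203 = 406)
o = -6 (o = 3*(-1 - 1*1) = 3*(-1 - 1) = 3*(-2) = -6)
(-85 + n(o)) + V = (-85 - 6) + 406 = -91 + 406 = 315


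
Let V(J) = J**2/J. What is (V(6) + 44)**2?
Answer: 2500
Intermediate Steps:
V(J) = J
(V(6) + 44)**2 = (6 + 44)**2 = 50**2 = 2500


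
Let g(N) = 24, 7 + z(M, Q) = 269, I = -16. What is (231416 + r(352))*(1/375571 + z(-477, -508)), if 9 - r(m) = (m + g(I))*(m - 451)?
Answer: 26434954946347/375571 ≈ 7.0386e+7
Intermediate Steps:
z(M, Q) = 262 (z(M, Q) = -7 + 269 = 262)
r(m) = 9 - (-451 + m)*(24 + m) (r(m) = 9 - (m + 24)*(m - 451) = 9 - (24 + m)*(-451 + m) = 9 - (-451 + m)*(24 + m))
(231416 + r(352))*(1/375571 + z(-477, -508)) = (231416 + (10833 - 1*352² + 427*352))*(1/375571 + 262) = (231416 + (10833 - 1*123904 + 150304))*(1/375571 + 262) = (231416 + (10833 - 123904 + 150304))*(98399603/375571) = (231416 + 37233)*(98399603/375571) = 268649*(98399603/375571) = 26434954946347/375571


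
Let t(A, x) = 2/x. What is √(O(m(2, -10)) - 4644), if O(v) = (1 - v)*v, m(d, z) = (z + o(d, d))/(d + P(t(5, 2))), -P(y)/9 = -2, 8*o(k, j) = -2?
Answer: I*√29726561/80 ≈ 68.153*I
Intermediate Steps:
o(k, j) = -¼ (o(k, j) = (⅛)*(-2) = -¼)
P(y) = 18 (P(y) = -9*(-2) = 18)
m(d, z) = (-¼ + z)/(18 + d) (m(d, z) = (z - ¼)/(d + 18) = (-¼ + z)/(18 + d))
O(v) = v*(1 - v)
√(O(m(2, -10)) - 4644) = √(((-¼ - 10)/(18 + 2))*(1 - (-¼ - 10)/(18 + 2)) - 4644) = √((-41/4/20)*(1 - (-41)/(20*4)) - 4644) = √(((1/20)*(-41/4))*(1 - (-41)/(20*4)) - 4644) = √(-41*(1 - 1*(-41/80))/80 - 4644) = √(-41*(1 + 41/80)/80 - 4644) = √(-41/80*121/80 - 4644) = √(-4961/6400 - 4644) = √(-29726561/6400) = I*√29726561/80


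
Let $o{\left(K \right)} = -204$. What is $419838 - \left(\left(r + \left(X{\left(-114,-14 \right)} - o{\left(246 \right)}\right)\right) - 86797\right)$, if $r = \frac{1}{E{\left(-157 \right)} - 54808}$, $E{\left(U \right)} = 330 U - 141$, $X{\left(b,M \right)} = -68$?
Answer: $\frac{54073326742}{106759} \approx 5.065 \cdot 10^{5}$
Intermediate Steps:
$E{\left(U \right)} = -141 + 330 U$
$r = - \frac{1}{106759}$ ($r = \frac{1}{\left(-141 + 330 \left(-157\right)\right) - 54808} = \frac{1}{\left(-141 - 51810\right) - 54808} = \frac{1}{-51951 - 54808} = \frac{1}{-106759} = - \frac{1}{106759} \approx -9.3669 \cdot 10^{-6}$)
$419838 - \left(\left(r + \left(X{\left(-114,-14 \right)} - o{\left(246 \right)}\right)\right) - 86797\right) = 419838 - \left(\left(- \frac{1}{106759} - -136\right) - 86797\right) = 419838 - \left(\left(- \frac{1}{106759} + \left(-68 + 204\right)\right) - 86797\right) = 419838 - \left(\left(- \frac{1}{106759} + 136\right) - 86797\right) = 419838 - \left(\frac{14519223}{106759} - 86797\right) = 419838 - - \frac{9251841700}{106759} = 419838 + \frac{9251841700}{106759} = \frac{54073326742}{106759}$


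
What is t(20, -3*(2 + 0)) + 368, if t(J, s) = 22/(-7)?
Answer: 2554/7 ≈ 364.86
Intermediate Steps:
t(J, s) = -22/7 (t(J, s) = 22*(-⅐) = -22/7)
t(20, -3*(2 + 0)) + 368 = -22/7 + 368 = 2554/7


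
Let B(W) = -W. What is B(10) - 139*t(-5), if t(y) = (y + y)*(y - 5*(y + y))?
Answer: 62540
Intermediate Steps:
t(y) = -18*y² (t(y) = (2*y)*(y - 10*y) = (2*y)*(-9*y) = -18*y²)
B(10) - 139*t(-5) = -1*10 - (-2502)*(-5)² = -10 - (-2502)*25 = -10 - 139*(-450) = -10 + 62550 = 62540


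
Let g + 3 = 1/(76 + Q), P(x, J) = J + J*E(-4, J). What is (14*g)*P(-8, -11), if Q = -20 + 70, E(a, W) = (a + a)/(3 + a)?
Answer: 4147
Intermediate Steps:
E(a, W) = 2*a/(3 + a) (E(a, W) = (2*a)/(3 + a) = 2*a/(3 + a))
P(x, J) = 9*J (P(x, J) = J + J*(2*(-4)/(3 - 4)) = J + J*(2*(-4)/(-1)) = J + J*(2*(-4)*(-1)) = J + J*8 = J + 8*J = 9*J)
Q = 50
g = -377/126 (g = -3 + 1/(76 + 50) = -3 + 1/126 = -377/126 ≈ -2.9921)
(14*g)*P(-8, -11) = (14*(-377/126))*(9*(-11)) = -377/9*(-99) = 4147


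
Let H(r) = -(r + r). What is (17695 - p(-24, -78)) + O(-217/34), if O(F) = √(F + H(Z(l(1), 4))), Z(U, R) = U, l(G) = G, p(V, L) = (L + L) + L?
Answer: 17929 + I*√9690/34 ≈ 17929.0 + 2.8952*I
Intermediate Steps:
p(V, L) = 3*L (p(V, L) = 2*L + L = 3*L)
H(r) = -2*r
O(F) = √(-2 + F) (O(F) = √(F - 2*1) = √(F - 2) = √(-2 + F))
(17695 - p(-24, -78)) + O(-217/34) = (17695 - 3*(-78)) + √(-2 - 217/34) = (17695 - 1*(-234)) + √(-2 - 217*1/34) = (17695 + 234) + √(-2 - 217/34) = 17929 + √(-285/34) = 17929 + I*√9690/34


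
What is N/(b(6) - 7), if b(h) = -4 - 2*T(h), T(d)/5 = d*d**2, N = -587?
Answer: 587/2171 ≈ 0.27038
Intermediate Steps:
T(d) = 5*d**3 (T(d) = 5*(d*d**2) = 5*d**3)
b(h) = -4 - 10*h**3
N/(b(6) - 7) = -587/((-4 - 10*6**3) - 7) = -587/((-4 - 10*216) - 7) = -587/((-4 - 2160) - 7) = -587/(-2164 - 7) = -587/(-2171) = -587*(-1/2171) = 587/2171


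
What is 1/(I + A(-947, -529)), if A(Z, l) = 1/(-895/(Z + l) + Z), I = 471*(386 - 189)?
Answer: 1396877/129612024723 ≈ 1.0777e-5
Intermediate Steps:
I = 92787 (I = 471*197 = 92787)
A(Z, l) = 1/(Z - 895/(Z + l))
1/(I + A(-947, -529)) = 1/(92787 + (-947 - 529)/(-895 + (-947)² - 947*(-529))) = 1/(92787 - 1476/(-895 + 896809 + 500963)) = 1/(92787 - 1476/1396877) = 1/(129612024723/1396877) = 1396877/129612024723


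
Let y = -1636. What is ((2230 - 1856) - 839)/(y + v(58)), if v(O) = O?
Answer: 155/526 ≈ 0.29468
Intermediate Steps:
((2230 - 1856) - 839)/(y + v(58)) = ((2230 - 1856) - 839)/(-1636 + 58) = (374 - 839)/(-1578) = -465*(-1/1578) = 155/526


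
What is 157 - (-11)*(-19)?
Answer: -52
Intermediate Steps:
157 - (-11)*(-19) = 157 - 1*209 = 157 - 209 = -52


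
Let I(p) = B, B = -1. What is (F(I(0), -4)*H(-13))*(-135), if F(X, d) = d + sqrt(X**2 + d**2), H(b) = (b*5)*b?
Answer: 456300 - 114075*sqrt(17) ≈ -14043.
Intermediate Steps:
H(b) = 5*b**2 (H(b) = (5*b)*b = 5*b**2)
I(p) = -1
(F(I(0), -4)*H(-13))*(-135) = ((-4 + sqrt((-1)**2 + (-4)**2))*(5*(-13)**2))*(-135) = ((-4 + sqrt(1 + 16))*(5*169))*(-135) = ((-4 + sqrt(17))*845)*(-135) = (-3380 + 845*sqrt(17))*(-135) = 456300 - 114075*sqrt(17)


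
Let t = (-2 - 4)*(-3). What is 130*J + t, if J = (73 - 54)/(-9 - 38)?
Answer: -1624/47 ≈ -34.553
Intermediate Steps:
J = -19/47 (J = 19/(-47) = 19*(-1/47) = -19/47 ≈ -0.40426)
t = 18 (t = -6*(-3) = 18)
130*J + t = 130*(-19/47) + 18 = -2470/47 + 18 = -1624/47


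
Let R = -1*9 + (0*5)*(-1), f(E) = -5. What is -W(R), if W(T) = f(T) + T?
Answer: 14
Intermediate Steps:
R = -9 (R = -9 + 0*(-1) = -9 + 0 = -9)
W(T) = -5 + T
-W(R) = -(-5 - 9) = -1*(-14) = 14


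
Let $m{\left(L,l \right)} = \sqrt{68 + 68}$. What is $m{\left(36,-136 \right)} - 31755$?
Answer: $-31755 + 2 \sqrt{34} \approx -31743.0$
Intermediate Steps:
$m{\left(L,l \right)} = 2 \sqrt{34}$ ($m{\left(L,l \right)} = \sqrt{136} = 2 \sqrt{34}$)
$m{\left(36,-136 \right)} - 31755 = 2 \sqrt{34} - 31755 = -31755 + 2 \sqrt{34}$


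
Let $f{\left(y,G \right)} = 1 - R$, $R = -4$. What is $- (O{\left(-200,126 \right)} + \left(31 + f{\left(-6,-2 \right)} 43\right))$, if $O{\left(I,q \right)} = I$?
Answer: $-46$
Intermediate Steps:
$f{\left(y,G \right)} = 5$ ($f{\left(y,G \right)} = 1 - -4 = 1 + 4 = 5$)
$- (O{\left(-200,126 \right)} + \left(31 + f{\left(-6,-2 \right)} 43\right)) = - (-200 + \left(31 + 5 \cdot 43\right)) = - (-200 + \left(31 + 215\right)) = - (-200 + 246) = \left(-1\right) 46 = -46$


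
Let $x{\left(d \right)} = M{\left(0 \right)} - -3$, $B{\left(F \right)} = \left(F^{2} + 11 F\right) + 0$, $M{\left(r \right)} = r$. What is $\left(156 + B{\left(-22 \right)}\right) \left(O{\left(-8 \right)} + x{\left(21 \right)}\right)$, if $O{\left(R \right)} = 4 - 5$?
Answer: $796$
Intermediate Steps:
$O{\left(R \right)} = -1$
$B{\left(F \right)} = F^{2} + 11 F$
$x{\left(d \right)} = 3$ ($x{\left(d \right)} = 0 - -3 = 0 + 3 = 3$)
$\left(156 + B{\left(-22 \right)}\right) \left(O{\left(-8 \right)} + x{\left(21 \right)}\right) = \left(156 - 22 \left(11 - 22\right)\right) \left(-1 + 3\right) = \left(156 - -242\right) 2 = \left(156 + 242\right) 2 = 398 \cdot 2 = 796$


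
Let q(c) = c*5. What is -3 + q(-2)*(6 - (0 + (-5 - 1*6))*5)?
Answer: -613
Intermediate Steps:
q(c) = 5*c
-3 + q(-2)*(6 - (0 + (-5 - 1*6))*5) = -3 + (5*(-2))*(6 - (0 + (-5 - 1*6))*5) = -3 - 10*(6 - (0 + (-5 - 6))*5) = -3 - 10*(6 - (0 - 11)*5) = -3 - 10*(6 - (-11)*5) = -3 - 10*(6 - 1*(-55)) = -3 - 10*(6 + 55) = -3 - 10*61 = -3 - 610 = -613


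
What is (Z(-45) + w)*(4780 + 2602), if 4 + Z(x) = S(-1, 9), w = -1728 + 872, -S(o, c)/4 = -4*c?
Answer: -5285512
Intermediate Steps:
S(o, c) = 16*c (S(o, c) = -(-16)*c = 16*c)
w = -856
Z(x) = 140 (Z(x) = -4 + 16*9 = -4 + 144 = 140)
(Z(-45) + w)*(4780 + 2602) = (140 - 856)*(4780 + 2602) = -716*7382 = -5285512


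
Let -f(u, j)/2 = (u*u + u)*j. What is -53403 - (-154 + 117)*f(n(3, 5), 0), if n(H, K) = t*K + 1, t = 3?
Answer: -53403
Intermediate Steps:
n(H, K) = 1 + 3*K (n(H, K) = 3*K + 1 = 1 + 3*K)
f(u, j) = -2*j*(u + u²) (f(u, j) = -2*(u*u + u)*j = -2*(u² + u)*j = -2*(u + u²)*j = -2*j*(u + u²))
-53403 - (-154 + 117)*f(n(3, 5), 0) = -53403 - (-154 + 117)*(-2*0*(1 + 3*5)*(1 + (1 + 3*5))) = -53403 - (-37)*(-2*0*(1 + 15)*(1 + (1 + 15))) = -53403 - (-37)*(-2*0*16*(1 + 16)) = -53403 - (-37)*(-2*0*16*17) = -53403 - (-37)*0 = -53403 - 1*0 = -53403 + 0 = -53403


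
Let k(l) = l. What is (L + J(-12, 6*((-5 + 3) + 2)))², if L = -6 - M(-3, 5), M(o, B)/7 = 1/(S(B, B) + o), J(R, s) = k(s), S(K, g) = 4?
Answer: 169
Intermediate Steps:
J(R, s) = s
M(o, B) = 7/(4 + o)
L = -13 (L = -6 - 7/(4 - 3) = -6 - 7/1 = -6 - 7 = -13)
(L + J(-12, 6*((-5 + 3) + 2)))² = (-13 + 6*((-5 + 3) + 2))² = (-13 + 6*(-2 + 2))² = (-13 + 6*0)² = (-13 + 0)² = (-13)² = 169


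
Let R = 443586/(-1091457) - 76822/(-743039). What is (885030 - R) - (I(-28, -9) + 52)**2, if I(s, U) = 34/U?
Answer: 6442824427658026678/7298956060407 ≈ 8.8271e+5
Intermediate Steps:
R = -81917929400/270331705941 (R = 443586*(-1/1091457) - 76822*(-1/743039) = -147862/363819 + 76822/743039 = -81917929400/270331705941 ≈ -0.30303)
(885030 - R) - (I(-28, -9) + 52)**2 = (885030 - 1*(-81917929400/270331705941)) - (34/(-9) + 52)**2 = (885030 + 81917929400/270331705941) - (34*(-1/9) + 52)**2 = 239251751626892630/270331705941 - (-34/9 + 52)**2 = 239251751626892630/270331705941 - (434/9)**2 = 239251751626892630/270331705941 - 1*188356/81 = 239251751626892630/270331705941 - 188356/81 = 6442824427658026678/7298956060407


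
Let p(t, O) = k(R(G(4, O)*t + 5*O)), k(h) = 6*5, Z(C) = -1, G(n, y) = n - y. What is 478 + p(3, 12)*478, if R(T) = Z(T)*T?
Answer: 14818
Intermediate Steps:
R(T) = -T
k(h) = 30
p(t, O) = 30
478 + p(3, 12)*478 = 478 + 30*478 = 478 + 14340 = 14818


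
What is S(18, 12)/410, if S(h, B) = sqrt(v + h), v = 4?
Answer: sqrt(22)/410 ≈ 0.011440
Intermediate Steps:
S(h, B) = sqrt(4 + h)
S(18, 12)/410 = sqrt(4 + 18)/410 = sqrt(22)*(1/410) = sqrt(22)/410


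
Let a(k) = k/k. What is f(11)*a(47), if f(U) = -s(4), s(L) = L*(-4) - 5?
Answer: 21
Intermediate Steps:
s(L) = -5 - 4*L (s(L) = -4*L - 5 = -5 - 4*L)
a(k) = 1
f(U) = 21 (f(U) = -(-5 - 4*4) = -(-5 - 16) = -1*(-21) = 21)
f(11)*a(47) = 21*1 = 21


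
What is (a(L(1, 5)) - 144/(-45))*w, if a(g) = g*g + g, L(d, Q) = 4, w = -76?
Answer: -8816/5 ≈ -1763.2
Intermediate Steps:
a(g) = g + g² (a(g) = g² + g = g + g²)
(a(L(1, 5)) - 144/(-45))*w = (4*(1 + 4) - 144/(-45))*(-76) = (4*5 - 144*(-1/45))*(-76) = (20 + 16/5)*(-76) = (116/5)*(-76) = -8816/5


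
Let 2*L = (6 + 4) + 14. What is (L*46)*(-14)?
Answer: -7728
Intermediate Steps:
L = 12 (L = ((6 + 4) + 14)/2 = (10 + 14)/2 = (½)*24 = 12)
(L*46)*(-14) = (12*46)*(-14) = 552*(-14) = -7728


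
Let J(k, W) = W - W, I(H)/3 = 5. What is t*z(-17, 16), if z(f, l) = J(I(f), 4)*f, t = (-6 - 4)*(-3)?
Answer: 0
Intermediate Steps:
I(H) = 15 (I(H) = 3*5 = 15)
J(k, W) = 0
t = 30 (t = -10*(-3) = 30)
z(f, l) = 0 (z(f, l) = 0*f = 0)
t*z(-17, 16) = 30*0 = 0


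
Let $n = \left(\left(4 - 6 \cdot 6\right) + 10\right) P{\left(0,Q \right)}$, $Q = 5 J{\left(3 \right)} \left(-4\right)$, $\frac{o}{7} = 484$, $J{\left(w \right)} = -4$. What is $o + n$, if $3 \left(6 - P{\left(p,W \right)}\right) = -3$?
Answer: $3234$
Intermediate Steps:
$o = 3388$ ($o = 7 \cdot 484 = 3388$)
$Q = 80$ ($Q = 5 \left(-4\right) \left(-4\right) = \left(-20\right) \left(-4\right) = 80$)
$P{\left(p,W \right)} = 7$ ($P{\left(p,W \right)} = 6 - -1 = 6 + 1 = 7$)
$n = -154$ ($n = \left(\left(4 - 6 \cdot 6\right) + 10\right) 7 = \left(\left(4 - 36\right) + 10\right) 7 = \left(-32 + 10\right) 7 = \left(-22\right) 7 = -154$)
$o + n = 3388 - 154 = 3234$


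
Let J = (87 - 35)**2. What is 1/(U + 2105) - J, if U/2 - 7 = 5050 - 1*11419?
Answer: -28713777/10619 ≈ -2704.0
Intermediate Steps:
U = -12724 (U = 14 + 2*(5050 - 1*11419) = 14 + 2*(5050 - 11419) = 14 + 2*(-6369) = 14 - 12738 = -12724)
J = 2704 (J = 52**2 = 2704)
1/(U + 2105) - J = 1/(-12724 + 2105) - 1*2704 = 1/(-10619) - 2704 = -1/10619 - 2704 = -28713777/10619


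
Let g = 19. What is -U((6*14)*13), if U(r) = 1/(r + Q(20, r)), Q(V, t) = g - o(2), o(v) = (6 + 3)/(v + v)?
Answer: -4/4435 ≈ -0.00090192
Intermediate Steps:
o(v) = 9/(2*v) (o(v) = 9/((2*v)) = 9*(1/(2*v)) = 9/(2*v))
Q(V, t) = 67/4 (Q(V, t) = 19 - 9/(2*2) = 19 - 1*9/4 = 19 - 9/4 = 67/4)
U(r) = 1/(67/4 + r) (U(r) = 1/(r + 67/4) = 1/(67/4 + r))
-U((6*14)*13) = -4/(67 + 4*((6*14)*13)) = -4/(67 + 4*(84*13)) = -4/(67 + 4*1092) = -4/(67 + 4368) = -4/4435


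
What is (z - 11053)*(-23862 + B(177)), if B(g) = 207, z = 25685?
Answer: -346119960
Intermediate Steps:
(z - 11053)*(-23862 + B(177)) = (25685 - 11053)*(-23862 + 207) = 14632*(-23655) = -346119960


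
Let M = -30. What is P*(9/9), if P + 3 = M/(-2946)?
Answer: -1468/491 ≈ -2.9898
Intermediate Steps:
P = -1468/491 (P = -3 - 30/(-2946) = -3 - 30*(-1/2946) = -3 + 5/491 = -1468/491 ≈ -2.9898)
P*(9/9) = -13212/(491*9) = -1468/491*1 = -1468/491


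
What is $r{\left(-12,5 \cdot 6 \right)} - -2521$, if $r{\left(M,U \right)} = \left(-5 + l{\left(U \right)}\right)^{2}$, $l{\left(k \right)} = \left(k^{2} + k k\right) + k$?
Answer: $3333146$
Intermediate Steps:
$l{\left(k \right)} = k + 2 k^{2}$ ($l{\left(k \right)} = \left(k^{2} + k^{2}\right) + k = 2 k^{2} + k = k + 2 k^{2}$)
$r{\left(M,U \right)} = \left(-5 + U \left(1 + 2 U\right)\right)^{2}$
$r{\left(-12,5 \cdot 6 \right)} - -2521 = \left(-5 + 5 \cdot 6 \left(1 + 2 \cdot 5 \cdot 6\right)\right)^{2} - -2521 = \left(-5 + 30 \left(1 + 2 \cdot 30\right)\right)^{2} + 2521 = \left(-5 + 30 \left(1 + 60\right)\right)^{2} + 2521 = \left(-5 + 30 \cdot 61\right)^{2} + 2521 = \left(-5 + 1830\right)^{2} + 2521 = 1825^{2} + 2521 = 3330625 + 2521 = 3333146$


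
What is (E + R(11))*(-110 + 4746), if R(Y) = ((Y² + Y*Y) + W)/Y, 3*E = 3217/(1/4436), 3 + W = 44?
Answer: 727748065516/33 ≈ 2.2053e+10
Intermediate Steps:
W = 41 (W = -3 + 44 = 41)
E = 14270612/3 (E = (3217/(1/4436))/3 = (3217*4436)/3 = (⅓)*14270612 = 14270612/3 ≈ 4.7569e+6)
R(Y) = (41 + 2*Y²)/Y (R(Y) = ((Y² + Y*Y) + 41)/Y = ((Y² + Y²) + 41)/Y = (2*Y² + 41)/Y = (41 + 2*Y²)/Y)
(E + R(11))*(-110 + 4746) = (14270612/3 + (2*11 + 41/11))*(-110 + 4746) = (14270612/3 + (22 + 41*(1/11)))*4636 = (14270612/3 + (22 + 41/11))*4636 = (14270612/3 + 283/11)*4636 = (156977581/33)*4636 = 727748065516/33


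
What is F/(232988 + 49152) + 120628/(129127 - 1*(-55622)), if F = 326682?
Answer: 47194078369/26062541430 ≈ 1.8108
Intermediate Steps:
F/(232988 + 49152) + 120628/(129127 - 1*(-55622)) = 326682/(232988 + 49152) + 120628/(129127 - 1*(-55622)) = 326682/282140 + 120628/(129127 + 55622) = 326682*(1/282140) + 120628/184749 = 163341/141070 + 120628*(1/184749) = 163341/141070 + 120628/184749 = 47194078369/26062541430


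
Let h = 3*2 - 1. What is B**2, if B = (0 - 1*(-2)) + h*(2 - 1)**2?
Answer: 49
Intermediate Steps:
h = 5 (h = 6 - 1 = 5)
B = 7 (B = (0 - 1*(-2)) + 5*(2 - 1)**2 = (0 + 2) + 5*1**2 = 2 + 5*1 = 2 + 5 = 7)
B**2 = 7**2 = 49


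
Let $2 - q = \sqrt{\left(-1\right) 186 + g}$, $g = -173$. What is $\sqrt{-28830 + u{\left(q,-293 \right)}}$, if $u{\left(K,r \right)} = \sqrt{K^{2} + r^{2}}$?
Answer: $\sqrt{-28830 + \sqrt{2} \sqrt{42747 - 2 i \sqrt{359}}} \approx 0.0004 - 168.93 i$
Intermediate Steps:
$q = 2 - i \sqrt{359}$ ($q = 2 - \sqrt{\left(-1\right) 186 - 173} = 2 - \sqrt{-186 - 173} = 2 - \sqrt{-359} = 2 - i \sqrt{359} \approx 2.0 - 18.947 i$)
$\sqrt{-28830 + u{\left(q,-293 \right)}} = \sqrt{-28830 + \sqrt{\left(2 - i \sqrt{359}\right)^{2} + \left(-293\right)^{2}}} = \sqrt{-28830 + \sqrt{\left(2 - i \sqrt{359}\right)^{2} + 85849}} = \sqrt{-28830 + \sqrt{85849 + \left(2 - i \sqrt{359}\right)^{2}}}$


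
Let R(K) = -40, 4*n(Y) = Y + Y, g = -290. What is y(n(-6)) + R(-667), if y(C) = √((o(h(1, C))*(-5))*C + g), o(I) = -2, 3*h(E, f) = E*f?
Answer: -40 + 8*I*√5 ≈ -40.0 + 17.889*I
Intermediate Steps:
n(Y) = Y/2 (n(Y) = (Y + Y)/4 = (2*Y)/4 = Y/2)
h(E, f) = E*f/3 (h(E, f) = (E*f)/3 = E*f/3)
y(C) = √(-290 + 10*C) (y(C) = √((-2*(-5))*C - 290) = √(10*C - 290) = √(-290 + 10*C))
y(n(-6)) + R(-667) = √(-290 + 10*((½)*(-6))) - 40 = √(-290 + 10*(-3)) - 40 = √(-290 - 30) - 40 = √(-320) - 40 = 8*I*√5 - 40 = -40 + 8*I*√5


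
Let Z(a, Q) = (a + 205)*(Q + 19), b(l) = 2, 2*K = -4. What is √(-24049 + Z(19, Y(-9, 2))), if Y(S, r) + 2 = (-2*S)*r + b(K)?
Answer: I*√11729 ≈ 108.3*I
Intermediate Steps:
K = -2 (K = (½)*(-4) = -2)
Y(S, r) = -2*S*r (Y(S, r) = -2 + ((-2*S)*r + 2) = -2 + (-2*S*r + 2) = -2 + (2 - 2*S*r) = -2*S*r)
Z(a, Q) = (19 + Q)*(205 + a) (Z(a, Q) = (205 + a)*(19 + Q) = (19 + Q)*(205 + a))
√(-24049 + Z(19, Y(-9, 2))) = √(-24049 + (3895 + 19*19 + 205*(-2*(-9)*2) - 2*(-9)*2*19)) = √(-24049 + (3895 + 361 + 205*36 + 36*19)) = √(-24049 + (3895 + 361 + 7380 + 684)) = √(-24049 + 12320) = √(-11729) = I*√11729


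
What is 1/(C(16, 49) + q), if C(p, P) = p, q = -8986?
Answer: -1/8970 ≈ -0.00011148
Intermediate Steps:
1/(C(16, 49) + q) = 1/(16 - 8986) = 1/(-8970) = -1/8970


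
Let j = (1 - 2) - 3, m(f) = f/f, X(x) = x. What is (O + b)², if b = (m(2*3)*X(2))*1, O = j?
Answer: 4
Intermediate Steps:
m(f) = 1
j = -4 (j = -1 - 3 = -4)
O = -4
b = 2 (b = (1*2)*1 = 2*1 = 2)
(O + b)² = (-4 + 2)² = (-2)² = 4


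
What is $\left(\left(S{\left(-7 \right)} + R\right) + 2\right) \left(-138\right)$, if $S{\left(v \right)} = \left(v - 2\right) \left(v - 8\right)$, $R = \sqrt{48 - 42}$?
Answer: $-18906 - 138 \sqrt{6} \approx -19244.0$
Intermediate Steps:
$R = \sqrt{6} \approx 2.4495$
$S{\left(v \right)} = \left(-8 + v\right) \left(-2 + v\right)$ ($S{\left(v \right)} = \left(-2 + v\right) \left(-8 + v\right) = \left(-8 + v\right) \left(-2 + v\right)$)
$\left(\left(S{\left(-7 \right)} + R\right) + 2\right) \left(-138\right) = \left(\left(\left(16 + \left(-7\right)^{2} - -70\right) + \sqrt{6}\right) + 2\right) \left(-138\right) = \left(\left(\left(16 + 49 + 70\right) + \sqrt{6}\right) + 2\right) \left(-138\right) = \left(\left(135 + \sqrt{6}\right) + 2\right) \left(-138\right) = \left(137 + \sqrt{6}\right) \left(-138\right) = -18906 - 138 \sqrt{6}$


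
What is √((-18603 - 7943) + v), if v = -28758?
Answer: 2*I*√13826 ≈ 235.17*I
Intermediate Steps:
√((-18603 - 7943) + v) = √((-18603 - 7943) - 28758) = √(-26546 - 28758) = √(-55304) = 2*I*√13826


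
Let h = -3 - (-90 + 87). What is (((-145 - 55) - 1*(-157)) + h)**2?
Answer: 1849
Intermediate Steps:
h = 0 (h = -3 - 1*(-3) = -3 + 3 = 0)
(((-145 - 55) - 1*(-157)) + h)**2 = (((-145 - 55) - 1*(-157)) + 0)**2 = ((-200 + 157) + 0)**2 = (-43 + 0)**2 = (-43)**2 = 1849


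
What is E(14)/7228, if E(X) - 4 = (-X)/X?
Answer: 3/7228 ≈ 0.00041505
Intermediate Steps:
E(X) = 3 (E(X) = 4 + (-X)/X = 4 - 1 = 3)
E(14)/7228 = 3/7228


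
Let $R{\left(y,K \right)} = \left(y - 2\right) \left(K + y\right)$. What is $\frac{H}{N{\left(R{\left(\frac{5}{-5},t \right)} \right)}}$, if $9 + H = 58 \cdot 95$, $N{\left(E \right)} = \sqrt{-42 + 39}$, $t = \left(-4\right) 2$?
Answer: $- \frac{5501 i \sqrt{3}}{3} \approx - 3176.0 i$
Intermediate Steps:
$t = -8$
$R{\left(y,K \right)} = \left(-2 + y\right) \left(K + y\right)$
$N{\left(E \right)} = i \sqrt{3}$ ($N{\left(E \right)} = \sqrt{-3} = i \sqrt{3}$)
$H = 5501$ ($H = -9 + 58 \cdot 95 = -9 + 5510 = 5501$)
$\frac{H}{N{\left(R{\left(\frac{5}{-5},t \right)} \right)}} = \frac{5501}{i \sqrt{3}} = 5501 \left(- \frac{i \sqrt{3}}{3}\right) = - \frac{5501 i \sqrt{3}}{3}$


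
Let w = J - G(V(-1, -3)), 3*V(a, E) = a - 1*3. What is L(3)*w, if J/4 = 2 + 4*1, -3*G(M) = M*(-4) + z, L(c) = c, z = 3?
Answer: 241/3 ≈ 80.333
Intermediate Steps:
V(a, E) = -1 + a/3 (V(a, E) = (a - 1*3)/3 = (a - 3)/3 = (-3 + a)/3 = -1 + a/3)
G(M) = -1 + 4*M/3 (G(M) = -(M*(-4) + 3)/3 = -(-4*M + 3)/3 = -(3 - 4*M)/3 = -1 + 4*M/3)
J = 24 (J = 4*(2 + 4*1) = 4*(2 + 4) = 4*6 = 24)
w = 241/9 (w = 24 - (-1 + 4*(-1 + (⅓)*(-1))/3) = 24 - (-1 + 4*(-1 - ⅓)/3) = 24 - (-1 + (4/3)*(-4/3)) = 24 - (-1 - 16/9) = 24 - 1*(-25/9) = 24 + 25/9 = 241/9 ≈ 26.778)
L(3)*w = 3*(241/9) = 241/3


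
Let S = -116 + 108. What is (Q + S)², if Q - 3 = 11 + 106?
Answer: 12544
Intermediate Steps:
Q = 120 (Q = 3 + (11 + 106) = 3 + 117 = 120)
S = -8
(Q + S)² = (120 - 8)² = 112² = 12544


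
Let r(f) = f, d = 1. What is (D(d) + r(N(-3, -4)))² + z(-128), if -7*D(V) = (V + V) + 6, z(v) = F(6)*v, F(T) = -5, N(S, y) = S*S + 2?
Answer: 36121/49 ≈ 737.16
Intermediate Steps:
N(S, y) = 2 + S² (N(S, y) = S² + 2 = 2 + S²)
z(v) = -5*v
D(V) = -6/7 - 2*V/7 (D(V) = -((V + V) + 6)/7 = -(2*V + 6)/7 = -(6 + 2*V)/7 = -6/7 - 2*V/7)
(D(d) + r(N(-3, -4)))² + z(-128) = ((-6/7 - 2/7*1) + (2 + (-3)²))² - 5*(-128) = ((-6/7 - 2/7) + (2 + 9))² + 640 = (-8/7 + 11)² + 640 = (69/7)² + 640 = 4761/49 + 640 = 36121/49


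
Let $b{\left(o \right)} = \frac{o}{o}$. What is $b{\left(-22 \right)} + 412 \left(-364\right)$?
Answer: $-149967$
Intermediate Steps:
$b{\left(o \right)} = 1$
$b{\left(-22 \right)} + 412 \left(-364\right) = 1 + 412 \left(-364\right) = 1 - 149968 = -149967$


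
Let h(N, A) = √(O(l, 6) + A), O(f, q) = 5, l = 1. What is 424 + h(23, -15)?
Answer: 424 + I*√10 ≈ 424.0 + 3.1623*I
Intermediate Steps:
h(N, A) = √(5 + A)
424 + h(23, -15) = 424 + √(5 - 15) = 424 + √(-10) = 424 + I*√10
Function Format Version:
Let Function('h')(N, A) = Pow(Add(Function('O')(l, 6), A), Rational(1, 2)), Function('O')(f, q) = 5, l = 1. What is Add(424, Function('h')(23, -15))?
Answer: Add(424, Mul(I, Pow(10, Rational(1, 2)))) ≈ Add(424.00, Mul(3.1623, I))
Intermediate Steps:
Function('h')(N, A) = Pow(Add(5, A), Rational(1, 2))
Add(424, Function('h')(23, -15)) = Add(424, Pow(Add(5, -15), Rational(1, 2))) = Add(424, Pow(-10, Rational(1, 2))) = Add(424, Mul(I, Pow(10, Rational(1, 2))))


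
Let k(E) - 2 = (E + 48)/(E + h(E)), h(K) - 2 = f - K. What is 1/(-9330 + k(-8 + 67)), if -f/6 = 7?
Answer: -40/373227 ≈ -0.00010717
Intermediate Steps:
f = -42 (f = -6*7 = -42)
h(K) = -40 - K (h(K) = 2 + (-42 - K) = -40 - K)
k(E) = ⅘ - E/40 (k(E) = 2 + (E + 48)/(E + (-40 - E)) = 2 + (48 + E)/(-40) = 2 + (48 + E)*(-1/40) = 2 + (-6/5 - E/40) = ⅘ - E/40)
1/(-9330 + k(-8 + 67)) = 1/(-9330 + (⅘ - (-8 + 67)/40)) = 1/(-9330 + (⅘ - 1/40*59)) = 1/(-9330 + (⅘ - 59/40)) = 1/(-9330 - 27/40) = 1/(-373227/40) = -40/373227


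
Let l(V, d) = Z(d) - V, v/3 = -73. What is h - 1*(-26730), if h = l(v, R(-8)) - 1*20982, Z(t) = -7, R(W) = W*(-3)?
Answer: 5960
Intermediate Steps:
v = -219 (v = 3*(-73) = -219)
R(W) = -3*W
l(V, d) = -7 - V
h = -20770 (h = (-7 - 1*(-219)) - 1*20982 = (-7 + 219) - 20982 = 212 - 20982 = -20770)
h - 1*(-26730) = -20770 - 1*(-26730) = -20770 + 26730 = 5960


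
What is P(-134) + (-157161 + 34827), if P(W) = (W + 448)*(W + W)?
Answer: -206486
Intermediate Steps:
P(W) = 2*W*(448 + W) (P(W) = (448 + W)*(2*W) = 2*W*(448 + W))
P(-134) + (-157161 + 34827) = 2*(-134)*(448 - 134) + (-157161 + 34827) = 2*(-134)*314 - 122334 = -84152 - 122334 = -206486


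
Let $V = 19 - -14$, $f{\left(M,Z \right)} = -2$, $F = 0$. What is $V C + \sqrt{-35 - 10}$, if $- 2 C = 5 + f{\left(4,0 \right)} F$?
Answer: $- \frac{165}{2} + 3 i \sqrt{5} \approx -82.5 + 6.7082 i$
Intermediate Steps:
$V = 33$ ($V = 19 + 14 = 33$)
$C = - \frac{5}{2}$ ($C = - \frac{5 - 0}{2} = - \frac{5 + 0}{2} = \left(- \frac{1}{2}\right) 5 = - \frac{5}{2} \approx -2.5$)
$V C + \sqrt{-35 - 10} = 33 \left(- \frac{5}{2}\right) + \sqrt{-35 - 10} = - \frac{165}{2} + \sqrt{-45} = - \frac{165}{2} + 3 i \sqrt{5}$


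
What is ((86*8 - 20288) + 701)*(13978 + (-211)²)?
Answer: -1105572601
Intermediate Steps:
((86*8 - 20288) + 701)*(13978 + (-211)²) = ((688 - 20288) + 701)*(13978 + 44521) = (-19600 + 701)*58499 = -18899*58499 = -1105572601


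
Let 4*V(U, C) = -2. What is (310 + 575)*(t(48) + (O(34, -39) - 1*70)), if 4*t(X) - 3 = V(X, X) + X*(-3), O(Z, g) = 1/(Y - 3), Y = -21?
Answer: -373175/4 ≈ -93294.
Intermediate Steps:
O(Z, g) = -1/24 (O(Z, g) = 1/(-21 - 3) = 1/(-24) = -1/24)
V(U, C) = -½ (V(U, C) = (¼)*(-2) = -½)
t(X) = 5/8 - 3*X/4 (t(X) = ¾ + (-½ + X*(-3))/4 = ¾ + (-½ - 3*X)/4 = ¾ + (-⅛ - 3*X/4) = 5/8 - 3*X/4)
(310 + 575)*(t(48) + (O(34, -39) - 1*70)) = (310 + 575)*((5/8 - ¾*48) + (-1/24 - 1*70)) = 885*((5/8 - 36) + (-1/24 - 70)) = 885*(-283/8 - 1681/24) = 885*(-1265/12) = -373175/4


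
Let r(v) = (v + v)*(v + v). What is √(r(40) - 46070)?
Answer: I*√39670 ≈ 199.17*I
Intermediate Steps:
r(v) = 4*v² (r(v) = (2*v)*(2*v) = 4*v²)
√(r(40) - 46070) = √(4*40² - 46070) = √(4*1600 - 46070) = √(6400 - 46070) = √(-39670) = I*√39670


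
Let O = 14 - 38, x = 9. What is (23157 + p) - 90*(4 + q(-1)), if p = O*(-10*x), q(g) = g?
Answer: 25047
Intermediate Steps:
O = -24
p = 2160 (p = -(-240)*9 = -24*(-90) = 2160)
(23157 + p) - 90*(4 + q(-1)) = (23157 + 2160) - 90*(4 - 1) = 25317 - 90*3 = 25317 - 270 = 25047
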